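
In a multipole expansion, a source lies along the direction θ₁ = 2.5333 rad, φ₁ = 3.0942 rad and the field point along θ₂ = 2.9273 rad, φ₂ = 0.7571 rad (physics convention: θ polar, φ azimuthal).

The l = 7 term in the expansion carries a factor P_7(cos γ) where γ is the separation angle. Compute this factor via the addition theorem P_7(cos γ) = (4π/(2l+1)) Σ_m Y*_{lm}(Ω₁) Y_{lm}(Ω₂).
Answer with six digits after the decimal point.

Summing Y*_{l m}(θ₁,φ₁)·Y_{l m}(θ₂,φ₂) over m ∈ [−7, 7]; prefactor 4π/(2·7+1) = 0.837758:
  m=-7: -0.009410+0.003242i × +0.000005+0.000008i = -0.000000-0.000000i  (running Σ = -0.000000-0.000000i)
  m=-6: -0.051329+0.015002i × +0.000029-0.000167i = +0.000001+0.000009i  (running Σ = +0.000001+0.000009i)
  m=-5: -0.168572+0.040710i × -0.001456+0.001093i = +0.000201-0.000244i  (running Σ = +0.000202-0.000235i)
  m=-4: -0.362978+0.069646i × +0.013714+0.001559i = -0.005087+0.000389i  (running Σ = -0.004885+0.000155i)
  m=-3: -0.478363+0.068475i × -0.048243-0.057218i = +0.026996+0.024067i  (running Σ = +0.022111+0.024222i)
  m=-2: -0.241016+0.022913i × -0.015773+0.278404i = -0.002578-0.067461i  (running Σ = +0.019534-0.043239i)
  m=-1: +0.275445-0.013064i × +0.454577-0.429551i = +0.119600-0.124256i  (running Σ = +0.139133-0.167496i)
  m=0: +0.343571-0.000000i × -0.494213+0.000000i = -0.169798+0.000000i  (running Σ = -0.030664-0.167496i)
  m=1: -0.275445-0.013064i × -0.454577-0.429551i = +0.119600+0.124256i  (running Σ = +0.088935-0.043239i)
  m=2: -0.241016-0.022913i × -0.015773-0.278404i = -0.002578+0.067461i  (running Σ = +0.086358+0.024222i)
  m=3: +0.478363+0.068475i × +0.048243-0.057218i = +0.026996-0.024067i  (running Σ = +0.113353+0.000155i)
  m=4: -0.362978-0.069646i × +0.013714-0.001559i = -0.005087-0.000389i  (running Σ = +0.108267-0.000235i)
  m=5: +0.168572+0.040710i × +0.001456+0.001093i = +0.000201+0.000244i  (running Σ = +0.108468+0.000009i)
  m=6: -0.051329-0.015002i × +0.000029+0.000167i = +0.000001-0.000009i  (running Σ = +0.108469-0.000000i)
  m=7: +0.009410+0.003242i × -0.000005+0.000008i = -0.000000+0.000000i  (running Σ = +0.108469+0.000000i)
Σ over m = +0.108469+0.000000i; ×(4π/15) → +0.090870+0.000000i. Real part: 0.090870

0.090870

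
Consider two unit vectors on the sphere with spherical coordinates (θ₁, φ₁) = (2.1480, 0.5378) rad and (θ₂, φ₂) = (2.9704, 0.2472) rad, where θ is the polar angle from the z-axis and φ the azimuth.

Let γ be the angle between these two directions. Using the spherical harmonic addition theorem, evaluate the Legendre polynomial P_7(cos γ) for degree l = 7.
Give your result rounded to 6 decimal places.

0.222189

Addition theorem: P_7(cos γ) = (4π/15) Σ_m Y*_{lm}(Ω₁) Y_{lm}(Ω₂), m = −7…7:
  m=-7: Y*=-0.11784 - 0.08467j  Y=-0.00000 - 0.00000j  product -0.00000 + 0.00000j
  m=-6: Y*=0.35226 + 0.03009j  Y=-0.00000 + 0.00004j  product -0.00000 + 0.00002j
  m=-5: Y*=-0.39150 + 0.19037j  Y=0.00020 - 0.00058j  product 0.00003 + 0.00026j
  m=-4: Y*=0.09432 - 0.14383j  Y=-0.00322 + 0.00490j  product 0.00040 + 0.00093j
  m=-3: Y*=0.01102 - 0.25845j  Y=0.02974 - 0.02724j  product -0.00671 - 0.00799j
  m=-2: Y*=0.14460 + 0.26773j  Y=-0.16941 + 0.09132j  product -0.04895 - 0.03215j
  m=-1: Y*=0.12115 + 0.07226j  Y=0.54989 - 0.13877j  product 0.07665 + 0.02292j
  m=+0: Y*=-0.32335 + 0.00000j  Y=-0.68774 + 0.00000j  product 0.22238 + 0.00000j
  m=+1: Y*=-0.12115 + 0.07226j  Y=-0.54989 - 0.13877j  product 0.07665 - 0.02292j
  m=+2: Y*=0.14460 - 0.26773j  Y=-0.16941 - 0.09132j  product -0.04895 + 0.03215j
  m=+3: Y*=-0.01102 - 0.25845j  Y=-0.02974 - 0.02724j  product -0.00671 + 0.00799j
  m=+4: Y*=0.09432 + 0.14383j  Y=-0.00322 - 0.00490j  product 0.00040 - 0.00093j
  m=+5: Y*=0.39150 + 0.19037j  Y=-0.00020 - 0.00058j  product 0.00003 - 0.00026j
  m=+6: Y*=0.35226 - 0.03009j  Y=-0.00000 - 0.00004j  product -0.00000 - 0.00002j
  m=+7: Y*=0.11784 - 0.08467j  Y=0.00000 - 0.00000j  product -0.00000 - 0.00000j
Σ over m = 0.26522 + 0.00000j; ×(4π/15) → 0.22219 + 0.00000j. Real part: 0.222189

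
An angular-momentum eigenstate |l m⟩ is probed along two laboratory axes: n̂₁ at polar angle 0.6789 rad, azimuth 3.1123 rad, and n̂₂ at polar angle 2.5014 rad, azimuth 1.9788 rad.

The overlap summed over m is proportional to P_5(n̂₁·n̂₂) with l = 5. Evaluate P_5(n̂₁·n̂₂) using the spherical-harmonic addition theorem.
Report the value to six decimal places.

-0.162723

Summing Y*_{l m}(θ₁,φ₁)·Y_{l m}(θ₂,φ₂) over m ∈ [−5, 5]; prefactor 4π/(2·5+1) = 1.142397:
  m=-5: Y*=-0.04483 + 0.00661j  Y=-0.03149 + 0.01596j  product 0.00131 - 0.00092j
  m=-4: Y*=0.17638 - 0.02076j  Y=0.00917 + 0.14959j  product 0.00472 + 0.02619j
  m=-3: Y*=-0.37980 + 0.03346j  Y=0.33208 + 0.12001j  product -0.13014 - 0.03447j
  m=-2: Y*=0.42422 - 0.02488j  Y=0.30886 - 0.32838j  product 0.12286 - 0.14699j
  m=-1: Y*=-0.04512 + 0.00132j  Y=-0.05182 - 0.11989j  product 0.00250 + 0.00534j
  m=+0: Y*=-0.39011 + 0.00000j  Y=0.37149 + 0.00000j  product -0.14492 + 0.00000j
  m=+1: Y*=0.04512 + 0.00132j  Y=0.05182 - 0.11989j  product 0.00250 - 0.00534j
  m=+2: Y*=0.42422 + 0.02488j  Y=0.30886 + 0.32838j  product 0.12286 + 0.14699j
  m=+3: Y*=0.37980 + 0.03346j  Y=-0.33208 + 0.12001j  product -0.13014 + 0.03447j
  m=+4: Y*=0.17638 + 0.02076j  Y=0.00917 - 0.14959j  product 0.00472 - 0.02619j
  m=+5: Y*=0.04483 + 0.00661j  Y=0.03149 + 0.01596j  product 0.00131 + 0.00092j
Σ over m = -0.14244 + 0.00000j; ×(4π/11) → -0.16272 + 0.00000j. Real part: -0.162723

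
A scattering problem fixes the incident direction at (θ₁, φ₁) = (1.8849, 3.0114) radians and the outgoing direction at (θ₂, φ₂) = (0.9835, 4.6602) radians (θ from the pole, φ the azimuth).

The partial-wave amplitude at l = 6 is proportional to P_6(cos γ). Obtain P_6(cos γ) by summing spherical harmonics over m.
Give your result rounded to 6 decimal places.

Expand P_6 via completeness: Σ_{m} conj(Y_{6,m}) at Ω₁ times Y_{6,m} at Ω₂ —
  [-6]  conj(Y_{6,-6})(Ω₁) = 0.25388 - 0.25173j ; Y_{6,-6}(Ω₂) = -0.15293 - 0.04952j ; Δ = -0.05129 + 0.02593j
  [-5]  conj(Y_{6,-5})(Ω₁) = 0.32006 - 0.24380j ; Y_{6,-5}(Ω₂) = -0.09563 + 0.35812j ; Δ = 0.05670 + 0.13793j
  [-4]  conj(Y_{6,-4})(Ω₁) = 0.01267 - 0.00727j ; Y_{6,-4}(Ω₂) = 0.39847 + 0.08441j ; Δ = 0.00566 - 0.00183j
  [-3]  conj(Y_{6,-3})(Ω₁) = -0.31218 + 0.12854j ; Y_{6,-3}(Ω₂) = 0.01225 - 0.07763j ; Δ = 0.00615 + 0.02581j
  [-2]  conj(Y_{6,-2})(Ω₁) = -0.11887 + 0.03167j ; Y_{6,-2}(Ω₂) = 0.31777 + 0.03329j ; Δ = -0.03883 + 0.00611j
  [-1]  conj(Y_{6,-1})(Ω₁) = 0.29251 - 0.03830j ; Y_{6,-1}(Ω₂) = 0.01091 - 0.20878j ; Δ = -0.00481 - 0.06149j
  [+0]  conj(Y_{6,0})(Ω₁) = 0.14962 + 0.00000j ; Y_{6,0}(Ω₂) = 0.26886 + 0.00000j ; Δ = 0.04023 + 0.00000j
  [+1]  conj(Y_{6,1})(Ω₁) = -0.29251 - 0.03830j ; Y_{6,1}(Ω₂) = -0.01091 - 0.20878j ; Δ = -0.00481 + 0.06149j
  [+2]  conj(Y_{6,2})(Ω₁) = -0.11887 - 0.03167j ; Y_{6,2}(Ω₂) = 0.31777 - 0.03329j ; Δ = -0.03883 - 0.00611j
  [+3]  conj(Y_{6,3})(Ω₁) = 0.31218 + 0.12854j ; Y_{6,3}(Ω₂) = -0.01225 - 0.07763j ; Δ = 0.00615 - 0.02581j
  [+4]  conj(Y_{6,4})(Ω₁) = 0.01267 + 0.00727j ; Y_{6,4}(Ω₂) = 0.39847 - 0.08441j ; Δ = 0.00566 + 0.00183j
  [+5]  conj(Y_{6,5})(Ω₁) = -0.32006 - 0.24380j ; Y_{6,5}(Ω₂) = 0.09563 + 0.35812j ; Δ = 0.05670 - 0.13793j
  [+6]  conj(Y_{6,6})(Ω₁) = 0.25388 + 0.25173j ; Y_{6,6}(Ω₂) = -0.15293 + 0.04952j ; Δ = -0.05129 - 0.02593j
Σ over m = -0.01259 - 0.00000j; ×(4π/13) → -0.01217 - 0.00000j. Real part: -0.012166

-0.012166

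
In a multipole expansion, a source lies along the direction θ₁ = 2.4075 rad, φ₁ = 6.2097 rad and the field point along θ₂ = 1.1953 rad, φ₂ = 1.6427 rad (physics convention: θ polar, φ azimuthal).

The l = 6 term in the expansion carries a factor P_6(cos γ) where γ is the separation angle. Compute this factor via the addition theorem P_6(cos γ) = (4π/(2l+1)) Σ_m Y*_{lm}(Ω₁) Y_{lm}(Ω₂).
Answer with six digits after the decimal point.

Addition theorem: P_6(cos γ) = (4π/13) Σ_m Y*_{lm}(Ω₁) Y_{lm}(Ω₂), m = −6…6:
  m=-6: Y*=(0.039489, -0.018635)  Y=(-0.284509, 0.130972)  product (-0.008794, 0.010474)
  m=-5: Y*=(-0.156448, 0.060218)  Y=(-0.150475, -0.400356)  product (0.047650, 0.053574)
  m=-4: Y*=(0.348240, -0.105416)  Y=(0.122873, -0.036348)  product (0.038958, -0.025611)
  m=-3: Y*=(-0.434629, 0.097399)  Y=(-0.062604, -0.285706)  product (0.055037, 0.118078)
  m=-2: Y*=(0.159743, -0.023648)  Y=(0.229872, -0.033287)  product (0.035933, -0.010753)
  m=-1: Y*=(0.308528, -0.022713)  Y=(-0.015774, -0.219000)  product (-0.009841, -0.067209)
  m=+0: Y*=(-0.263400, -0.000000)  Y=(0.253382, 0.000000)  product (-0.066741, -0.000000)
  m=+1: Y*=(-0.308528, -0.022713)  Y=(0.015774, -0.219000)  product (-0.009841, 0.067209)
  m=+2: Y*=(0.159743, 0.023648)  Y=(0.229872, 0.033287)  product (0.035933, 0.010753)
  m=+3: Y*=(0.434629, 0.097399)  Y=(0.062604, -0.285706)  product (0.055037, -0.118078)
  m=+4: Y*=(0.348240, 0.105416)  Y=(0.122873, 0.036348)  product (0.038958, 0.025611)
  m=+5: Y*=(0.156448, 0.060218)  Y=(0.150475, -0.400356)  product (0.047650, -0.053574)
  m=+6: Y*=(0.039489, 0.018635)  Y=(-0.284509, -0.130972)  product (-0.008794, -0.010474)
Σ over m = (0.251144, 0.000000); ×(4π/13) → (0.242767, 0.000000). Real part: 0.242767

0.242767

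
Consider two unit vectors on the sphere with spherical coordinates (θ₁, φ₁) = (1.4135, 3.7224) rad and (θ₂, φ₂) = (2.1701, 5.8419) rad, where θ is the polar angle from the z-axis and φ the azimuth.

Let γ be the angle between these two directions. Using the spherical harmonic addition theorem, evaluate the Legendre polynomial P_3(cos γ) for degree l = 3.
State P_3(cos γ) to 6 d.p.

Summing Y*_{l m}(θ₁,φ₁)·Y_{l m}(θ₂,φ₂) over m ∈ [−3, 3]; prefactor 4π/(2·3+1) = 1.795196:
  m=-3: Y*=+0.068649-0.396056i  Y=+0.057418+0.227773i  product +0.094153-0.007105i
  m=-2: Y*=+0.062131+0.143272i  Y=-0.249654-0.303584i  product +0.027984-0.054631i
  m=-1: Y*=+0.234109+0.153651i  Y=+0.142572+0.067344i  product +0.023030+0.037672i
  m=+0: Y*=-0.168200-0.000000i  Y=+0.296619+0.000000i  product -0.049891-0.000000i
  m=+1: Y*=-0.234109+0.153651i  Y=-0.142572+0.067344i  product +0.023030-0.037672i
  m=+2: Y*=+0.062131-0.143272i  Y=-0.249654+0.303584i  product +0.027984+0.054631i
  m=+3: Y*=-0.068649-0.396056i  Y=-0.057418+0.227773i  product +0.094153+0.007105i
Accumulated sum +0.240441+0.000000i; after 4π/(2l+1) scaling, +0.431639+0.000000i ⇒ P_3 = 0.431639

0.431639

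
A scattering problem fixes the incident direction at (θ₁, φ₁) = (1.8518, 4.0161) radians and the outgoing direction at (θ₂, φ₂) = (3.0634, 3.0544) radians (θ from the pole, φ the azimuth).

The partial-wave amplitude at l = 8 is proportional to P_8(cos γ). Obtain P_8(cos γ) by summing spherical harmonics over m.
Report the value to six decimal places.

Summing Y*_{l m}(θ₁,φ₁)·Y_{l m}(θ₂,φ₂) over m ∈ [−8, 8]; prefactor 4π/(2·8+1) = 0.739198:
  m=-8: Y*=(0.283108, 0.244758)  Y=(0.000000, 0.000000)  product (0.000000, 0.000000)
  m=-7: Y*=(0.426454, -0.069536)  Y=(0.000000, 0.000000)  product (0.000000, 0.000000)
  m=-6: Y*=(0.023172, -0.039130)  Y=(0.000001, 0.000001)  product (0.000000, -0.000000)
  m=-5: Y*=(0.113630, 0.321377)  Y=(0.000025, 0.000012)  product (-0.000001, 0.000010)
  m=-4: Y*=(0.166168, 0.061871)  Y=(0.000466, 0.000169)  product (0.000067, 0.000057)
  m=-3: Y*=(-0.229772, 0.130971)  Y=(0.006288, 0.001683)  product (-0.001665, 0.000437)
  m=-2: Y*=(-0.039966, 0.221871)  Y=(0.059962, 0.010564)  product (-0.004740, 0.012882)
  m=-1: Y*=(-0.144758, -0.173163)  Y=(0.363805, 0.031802)  product (-0.047157, -0.067601)
  m=+0: Y*=(-0.237644, -0.000000)  Y=(1.038550, 0.000000)  product (-0.246805, -0.000000)
  m=+1: Y*=(0.144758, -0.173163)  Y=(-0.363805, 0.031802)  product (-0.047157, 0.067601)
  m=+2: Y*=(-0.039966, -0.221871)  Y=(0.059962, -0.010564)  product (-0.004740, -0.012882)
  m=+3: Y*=(0.229772, 0.130971)  Y=(-0.006288, 0.001683)  product (-0.001665, -0.000437)
  m=+4: Y*=(0.166168, -0.061871)  Y=(0.000466, -0.000169)  product (0.000067, -0.000057)
  m=+5: Y*=(-0.113630, 0.321377)  Y=(-0.000025, 0.000012)  product (-0.000001, -0.000010)
  m=+6: Y*=(0.023172, 0.039130)  Y=(0.000001, -0.000001)  product (0.000000, 0.000000)
  m=+7: Y*=(-0.426454, -0.069536)  Y=(-0.000000, 0.000000)  product (0.000000, -0.000000)
  m=+8: Y*=(0.283108, -0.244758)  Y=(0.000000, -0.000000)  product (0.000000, -0.000000)
Accumulated sum (-0.353798, 0.000000); after 4π/(2l+1) scaling, (-0.261527, 0.000000) ⇒ P_8 = -0.261527

-0.261527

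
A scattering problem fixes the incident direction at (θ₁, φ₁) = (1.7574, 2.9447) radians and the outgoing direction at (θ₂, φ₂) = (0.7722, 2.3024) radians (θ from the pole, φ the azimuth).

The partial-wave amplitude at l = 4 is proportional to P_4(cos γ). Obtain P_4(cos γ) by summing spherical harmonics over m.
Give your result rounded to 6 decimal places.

Expand P_4 via completeness: Σ_{m} conj(Y_{4,m}) at Ω₁ times Y_{4,m} at Ω₂ —
  m=-4: 0.29111 - 0.29238j × -0.10245 - 0.02239j = -0.03637 + 0.02344j  (running Σ = -0.03637 + 0.02344j)
  m=-3: 0.18300 - 0.12271j × 0.24716 - 0.17795j = 0.02339 - 0.06289j  (running Σ = -0.01298 - 0.03946j)
  m=-2: -0.22642 + 0.09407j × -0.04533 + 0.41972j = -0.02922 - 0.09930j  (running Σ = -0.04220 - 0.13875j)
  m=-1: -0.23336 + 0.04655j × -0.09358 - 0.10423j = 0.02669 + 0.01997j  (running Σ = -0.01551 - 0.11879j)
  m=0: 0.21251 + 0.00000j × -0.33618 + 0.00000j = -0.07144 + 0.00000j  (running Σ = -0.08695 - 0.11879j)
  m=1: 0.23336 + 0.04655j × 0.09358 - 0.10423j = 0.02669 - 0.01997j  (running Σ = -0.06026 - 0.13875j)
  m=2: -0.22642 - 0.09407j × -0.04533 - 0.41972j = -0.02922 + 0.09930j  (running Σ = -0.08948 - 0.03946j)
  m=3: -0.18300 - 0.12271j × -0.24716 - 0.17795j = 0.02339 + 0.06289j  (running Σ = -0.06609 + 0.02344j)
  m=4: 0.29111 + 0.29238j × -0.10245 + 0.02239j = -0.03637 - 0.02344j  (running Σ = -0.10246 + 0.00000j)
Total Σ_m = -0.10246 + 0.00000j. Multiply by 1.396263: -0.14307 + 0.00000j. P_4(cos γ) = -0.143066

-0.143066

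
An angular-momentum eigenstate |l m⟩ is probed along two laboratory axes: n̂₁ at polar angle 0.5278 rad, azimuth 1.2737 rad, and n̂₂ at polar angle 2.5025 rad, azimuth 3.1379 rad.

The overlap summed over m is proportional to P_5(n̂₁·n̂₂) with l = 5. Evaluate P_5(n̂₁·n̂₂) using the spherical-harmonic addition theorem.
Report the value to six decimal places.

0.416039

Addition theorem: P_5(cos γ) = (4π/11) Σ_m Y*_{lm}(Ω₁) Y_{lm}(Ω₂), m = −5…5:
  m=-5: 0.01498 + 0.00128j × -0.03503 - 0.00065j = -0.00052 - 0.00005j  (running Σ = -0.00052 - 0.00005j)
  m=-4: 0.03044 - 0.07569j × -0.14909 - 0.00220j = -0.00471 + 0.01122j  (running Σ = -0.00523 + 0.01116j)
  m=-3: -0.19654 - 0.15877j × -0.35221 - 0.00390j = 0.06860 + 0.05669j  (running Σ = 0.06337 + 0.06785j)
  m=-2: -0.38129 + 0.25761j × -0.45136 - 0.00333j = 0.17296 - 0.11501j  (running Σ = 0.23633 - 0.04716j)
  m=-1: 0.10620 + 0.34687j × -0.13304 - 0.00049j = -0.01396 - 0.04620j  (running Σ = 0.22237 - 0.09336j)
  m=0: -0.21733 + 0.00000j × 0.37070 + 0.00000j = -0.08056 + 0.00000j  (running Σ = 0.14181 - 0.09336j)
  m=1: -0.10620 + 0.34687j × 0.13304 - 0.00049j = -0.01396 + 0.04620j  (running Σ = 0.12785 - 0.04716j)
  m=2: -0.38129 - 0.25761j × -0.45136 + 0.00333j = 0.17296 + 0.11501j  (running Σ = 0.30081 + 0.06785j)
  m=3: 0.19654 - 0.15877j × 0.35221 - 0.00390j = 0.06860 - 0.05669j  (running Σ = 0.36941 + 0.01116j)
  m=4: 0.03044 + 0.07569j × -0.14909 + 0.00220j = -0.00471 - 0.01122j  (running Σ = 0.36470 - 0.00005j)
  m=5: -0.01498 + 0.00128j × 0.03503 - 0.00065j = -0.00052 + 0.00005j  (running Σ = 0.36418 - 0.00000j)
Σ over m = 0.36418 - 0.00000j; ×(4π/11) → 0.41604 - 0.00000j. Real part: 0.416039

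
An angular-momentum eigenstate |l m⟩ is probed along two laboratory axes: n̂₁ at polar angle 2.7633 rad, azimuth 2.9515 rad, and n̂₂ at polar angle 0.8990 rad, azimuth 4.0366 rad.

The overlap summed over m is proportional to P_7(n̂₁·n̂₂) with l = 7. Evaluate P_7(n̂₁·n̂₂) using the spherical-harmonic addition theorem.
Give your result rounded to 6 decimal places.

-0.094420

Term-by-term m-sum for l=7 (normalisation 4π/15 = 0.837758):
  term(m=-7) = +0.000011-0.000041i   from Y*(Ω₁)=-0.000111+0.000455i, Y(Ω₂)=-0.089974-0.001632i
  term(m=-6) = -0.001151+0.000266i   from Y*(Ω₁)=-0.001841+0.004011i, Y(Ω₂)=+0.163663+0.211901i
  term(m=-5) = +0.007339+0.008485i   from Y*(Ω₁)=-0.014991+0.020983i, Y(Ω₂)=+0.102286-0.422822i
  term(m=-4) = +0.013242-0.033940i   from Y*(Ω₁)=-0.075641+0.071946i, Y(Ω₂)=-0.315982+0.148155i
  term(m=-3) = +0.017143-0.001958i   from Y*(Ω₁)=-0.247022+0.158430i, Y(Ω₂)=-0.052774-0.025922i
  term(m=-2) = -0.109463-0.160206i   from Y*(Ω₁)=-0.490871+0.196166i, Y(Ω₂)=+0.079822+0.358270i
  term(m=-1) = -0.021090+0.039952i   from Y*(Ω₁)=-0.433661+0.083443i, Y(Ω₂)=+0.063990-0.079815i
  term(m=+0) = +0.075232+0.000000i   from Y*(Ω₁)=+0.222119-0.000000i, Y(Ω₂)=+0.338700+0.000000i
  term(m=+1) = -0.021090-0.039952i   from Y*(Ω₁)=+0.433661+0.083443i, Y(Ω₂)=-0.063990-0.079815i
  term(m=+2) = -0.109463+0.160206i   from Y*(Ω₁)=-0.490871-0.196166i, Y(Ω₂)=+0.079822-0.358270i
  term(m=+3) = +0.017143+0.001958i   from Y*(Ω₁)=+0.247022+0.158430i, Y(Ω₂)=+0.052774-0.025922i
  term(m=+4) = +0.013242+0.033940i   from Y*(Ω₁)=-0.075641-0.071946i, Y(Ω₂)=-0.315982-0.148155i
  term(m=+5) = +0.007339-0.008485i   from Y*(Ω₁)=+0.014991+0.020983i, Y(Ω₂)=-0.102286-0.422822i
  term(m=+6) = -0.001151-0.000266i   from Y*(Ω₁)=-0.001841-0.004011i, Y(Ω₂)=+0.163663-0.211901i
  term(m=+7) = +0.000011+0.000041i   from Y*(Ω₁)=+0.000111+0.000455i, Y(Ω₂)=+0.089974-0.001632i
Σ over m = -0.112706-0.000000i; ×(4π/15) → -0.094420-0.000000i. Real part: -0.094420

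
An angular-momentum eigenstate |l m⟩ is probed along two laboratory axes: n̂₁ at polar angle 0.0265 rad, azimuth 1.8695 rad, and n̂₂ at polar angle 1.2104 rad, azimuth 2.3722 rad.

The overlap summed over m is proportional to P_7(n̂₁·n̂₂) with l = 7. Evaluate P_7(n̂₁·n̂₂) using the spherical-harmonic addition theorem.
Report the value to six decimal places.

Term-by-term m-sum for l=7 (normalisation 4π/15 = 0.837758):
  m=-7: +0.000000+0.000000i × -0.195913+0.245586i = -0.000000+0.000000i  (running Σ = -0.000000+0.000000i)
  m=-6: +0.000000-0.000000i × -0.042475-0.440940i = -0.000000-0.000000i  (running Σ = -0.000000-0.000000i)
  m=-5: -0.000000+0.000000i × +0.123606+0.105252i = -0.000000-0.000000i  (running Σ = -0.000000-0.000000i)
  m=-4: +0.000001+0.000003i × +0.273930-0.017562i = +0.000000+0.000001i  (running Σ = +0.000000+0.000001i)
  m=-3: +0.000128-0.000103i × -0.182615+0.201052i = -0.000003+0.000045i  (running Σ = -0.000002+0.000045i)
  m=-2: -0.004347-0.002957i × +0.005462+0.170557i = +0.000481-0.000758i  (running Σ = +0.000478-0.000712i)
  m=-1: -0.031725+0.103031i × -0.212884-0.206176i = +0.027996-0.015393i  (running Σ = +0.028475-0.016105i)
  m=0: +1.081833-0.000000i × -0.137721+0.000000i = -0.148991+0.000000i  (running Σ = -0.120516-0.016105i)
  m=1: +0.031725+0.103031i × +0.212884-0.206176i = +0.027996+0.015393i  (running Σ = -0.092520-0.000712i)
  m=2: -0.004347+0.002957i × +0.005462-0.170557i = +0.000481+0.000758i  (running Σ = -0.092039+0.000045i)
  m=3: -0.000128-0.000103i × +0.182615+0.201052i = -0.000003-0.000045i  (running Σ = -0.092042+0.000001i)
  m=4: +0.000001-0.000003i × +0.273930+0.017562i = +0.000000-0.000001i  (running Σ = -0.092042-0.000000i)
  m=5: +0.000000+0.000000i × -0.123606+0.105252i = -0.000000+0.000000i  (running Σ = -0.092042-0.000000i)
  m=6: +0.000000+0.000000i × -0.042475+0.440940i = -0.000000+0.000000i  (running Σ = -0.092042+0.000000i)
  m=7: -0.000000+0.000000i × +0.195913+0.245586i = -0.000000-0.000000i  (running Σ = -0.092042+0.000000i)
Σ over m = -0.092042+0.000000i; ×(4π/15) → -0.077109+0.000000i. Real part: -0.077109

-0.077109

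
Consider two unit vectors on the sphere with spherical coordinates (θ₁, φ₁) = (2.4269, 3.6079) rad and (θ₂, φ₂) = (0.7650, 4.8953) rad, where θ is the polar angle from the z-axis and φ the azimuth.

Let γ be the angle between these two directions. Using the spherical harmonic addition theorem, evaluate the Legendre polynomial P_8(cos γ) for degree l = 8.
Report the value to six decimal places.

-0.247458

Addition theorem: P_8(cos γ) = (4π/17) Σ_m Y*_{lm}(Ω₁) Y_{lm}(Ω₂), m = −8…8:
  m=-8: -0.014590-0.009745i × +0.002926-0.027114i = -0.000307+0.000367i  (running Σ = -0.000307+0.000367i)
  m=-7: -0.080270-0.009887i × -0.108872-0.032539i = +0.008417+0.003688i  (running Σ = +0.008111+0.004055i)
  m=-6: -0.212237+0.075972i × -0.128836+0.251552i = +0.008233-0.063176i  (running Σ = +0.016343-0.059121i)
  m=-5: -0.284527+0.298916i × +0.355804+0.274004i = -0.183140+0.028394i  (running Σ = -0.166797-0.030727i)
  m=-4: -0.132602+0.437273i × +0.293690-0.263699i = +0.076365+0.163390i  (running Σ = -0.090432+0.132663i)
  m=-3: +0.027309+0.157324i × -0.003419-0.005593i = +0.000786-0.000691i  (running Σ = -0.089646+0.131972i)
  m=-2: -0.178581-0.240765i × +0.346724-0.132818i = -0.093896-0.059760i  (running Σ = -0.183542+0.072212i)
  m=-1: -0.286023-0.143964i × -0.034791-0.188080i = -0.017126+0.058804i  (running Σ = -0.200668+0.131015i)
  m=0: +0.208592-0.000000i × +0.319139+0.000000i = +0.066570+0.000000i  (running Σ = -0.134098+0.131015i)
  m=1: +0.286023-0.143964i × +0.034791-0.188080i = -0.017126-0.058804i  (running Σ = -0.151223+0.072212i)
  m=2: -0.178581+0.240765i × +0.346724+0.132818i = -0.093896+0.059760i  (running Σ = -0.245120+0.131972i)
  m=3: -0.027309+0.157324i × +0.003419-0.005593i = +0.000786+0.000691i  (running Σ = -0.244333+0.132663i)
  m=4: -0.132602-0.437273i × +0.293690+0.263699i = +0.076365-0.163390i  (running Σ = -0.167968-0.030727i)
  m=5: +0.284527+0.298916i × -0.355804+0.274004i = -0.183140-0.028394i  (running Σ = -0.351109-0.059121i)
  m=6: -0.212237-0.075972i × -0.128836-0.251552i = +0.008233+0.063176i  (running Σ = -0.342876+0.004055i)
  m=7: +0.080270-0.009887i × +0.108872-0.032539i = +0.008417-0.003688i  (running Σ = -0.334459+0.000367i)
  m=8: -0.014590+0.009745i × +0.002926+0.027114i = -0.000307-0.000367i  (running Σ = -0.334765+0.000000i)
Σ over m = -0.334765+0.000000i; ×(4π/17) → -0.247458+0.000000i. Real part: -0.247458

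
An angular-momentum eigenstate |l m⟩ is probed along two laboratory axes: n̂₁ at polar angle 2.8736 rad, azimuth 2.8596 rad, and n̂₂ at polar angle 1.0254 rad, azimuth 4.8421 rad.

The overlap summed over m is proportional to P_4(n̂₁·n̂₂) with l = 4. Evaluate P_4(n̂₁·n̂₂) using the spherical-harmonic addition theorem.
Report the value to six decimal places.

Expand P_4 via completeness: Σ_{m} conj(Y_{4,m}) at Ω₁ times Y_{4,m} at Ω₂ —
  m=-4: Y*=0.00093 - 0.00197j  Y=0.20529 - 0.11723j  product -0.00004 - 0.00051j
  m=-3: Y*=0.01486 - 0.01678j  Y=-0.15393 - 0.37539j  product -0.00858 - 0.00300j
  m=-2: Y*=0.10921 - 0.06908j  Y=-0.20885 + 0.05543j  product -0.01898 + 0.02048j
  m=-1: Y*=0.40717 - 0.11796j  Y=-0.03029 - 0.23223j  product -0.03973 - 0.09098j
  m=+0: Y*=0.56779 + 0.00000j  Y=-0.26855 + 0.00000j  product -0.15248 + 0.00000j
  m=+1: Y*=-0.40717 - 0.11796j  Y=0.03029 - 0.23223j  product -0.03973 + 0.09098j
  m=+2: Y*=0.10921 + 0.06908j  Y=-0.20885 - 0.05543j  product -0.01898 - 0.02048j
  m=+3: Y*=-0.01486 - 0.01678j  Y=0.15393 - 0.37539j  product -0.00858 + 0.00300j
  m=+4: Y*=0.00093 + 0.00197j  Y=0.20529 + 0.11723j  product -0.00004 + 0.00051j
Total Σ_m = -0.28714 + 0.00000j. Multiply by 1.396263: -0.40093 + 0.00000j. P_4(cos γ) = -0.400927

-0.400927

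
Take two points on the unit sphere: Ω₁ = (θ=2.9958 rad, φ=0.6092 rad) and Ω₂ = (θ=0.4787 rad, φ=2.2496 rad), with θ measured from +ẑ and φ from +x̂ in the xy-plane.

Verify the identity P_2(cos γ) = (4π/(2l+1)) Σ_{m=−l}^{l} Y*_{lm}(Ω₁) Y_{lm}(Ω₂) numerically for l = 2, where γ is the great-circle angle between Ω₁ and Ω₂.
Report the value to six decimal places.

Expand P_2 via completeness: Σ_{m} conj(Y_{2,m}) at Ω₁ times Y_{2,m} at Ω₂ —
  m=-2: Y*=(0.002814, 0.007651)  Y=(-0.017341, 0.080103)  product (-0.000662, 0.000093)
  m=-1: Y*=(-0.091067, -0.063540)  Y=(-0.198314, -0.245838)  product (0.002439, 0.034988)
  m=+0: Y*=(0.610814, -0.000000)  Y=(0.430028, 0.000000)  product (0.262667, 0.000000)
  m=+1: Y*=(0.091067, -0.063540)  Y=(0.198314, -0.245838)  product (0.002439, -0.034988)
  m=+2: Y*=(0.002814, -0.007651)  Y=(-0.017341, -0.080103)  product (-0.000662, -0.000093)
Total Σ_m = (0.266222, -0.000000). Multiply by 2.513274: (0.669089, -0.000000). P_2(cos γ) = 0.669089

0.669089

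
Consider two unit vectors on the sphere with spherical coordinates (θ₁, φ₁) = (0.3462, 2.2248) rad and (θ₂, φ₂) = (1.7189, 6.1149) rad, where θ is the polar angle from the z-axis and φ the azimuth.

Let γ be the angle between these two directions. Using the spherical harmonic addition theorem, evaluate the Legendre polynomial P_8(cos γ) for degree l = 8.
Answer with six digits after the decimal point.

-0.277641

Term-by-term m-sum for l=8 (normalisation 4π/17 = 0.739198):
  m=-8: Y*=+0.000045-0.000079i  Y=+0.105078+0.460135i  product +0.000041+0.000012i
  m=-7: Y*=-0.000996+0.000135i  Y=-0.107817-0.260219i  product +0.000142+0.000245i
  m=-6: Y*=+0.005001+0.004972i  Y=-0.126253-0.200892i  product +0.000367-0.001632i
  m=-5: Y*=+0.004527-0.035058i  Y=+0.202321+0.226365i  product +0.008852-0.006068i
  m=-4: Y*=-0.112071+0.065000i  Y=+0.117612+0.093781i  product -0.019277-0.002865i
  m=-3: Y*=+0.312485+0.128892i  Y=-0.267665-0.147918i  product -0.064576-0.080722i
  m=-2: Y*=-0.147692-0.549019i  Y=-0.103570-0.036237i  product -0.004599+0.062214i
  m=-1: Y*=-0.258731+0.337531i  Y=+0.300473+0.051048i  product -0.094972+0.088211i
  m=+0: Y*=-0.282699-0.000000i  Y=+0.097474+0.000000i  product -0.027556-0.000000i
  m=+1: Y*=+0.258731+0.337531i  Y=-0.300473+0.051048i  product -0.094972-0.088211i
  m=+2: Y*=-0.147692+0.549019i  Y=-0.103570+0.036237i  product -0.004599-0.062214i
  m=+3: Y*=-0.312485+0.128892i  Y=+0.267665-0.147918i  product -0.064576+0.080722i
  m=+4: Y*=-0.112071-0.065000i  Y=+0.117612-0.093781i  product -0.019277+0.002865i
  m=+5: Y*=-0.004527-0.035058i  Y=-0.202321+0.226365i  product +0.008852+0.006068i
  m=+6: Y*=+0.005001-0.004972i  Y=-0.126253+0.200892i  product +0.000367+0.001632i
  m=+7: Y*=+0.000996+0.000135i  Y=+0.107817-0.260219i  product +0.000142-0.000245i
  m=+8: Y*=+0.000045+0.000079i  Y=+0.105078-0.460135i  product +0.000041-0.000012i
Total Σ_m = -0.375597-0.000000i. Multiply by 0.739198: -0.277641-0.000000i. P_8(cos γ) = -0.277641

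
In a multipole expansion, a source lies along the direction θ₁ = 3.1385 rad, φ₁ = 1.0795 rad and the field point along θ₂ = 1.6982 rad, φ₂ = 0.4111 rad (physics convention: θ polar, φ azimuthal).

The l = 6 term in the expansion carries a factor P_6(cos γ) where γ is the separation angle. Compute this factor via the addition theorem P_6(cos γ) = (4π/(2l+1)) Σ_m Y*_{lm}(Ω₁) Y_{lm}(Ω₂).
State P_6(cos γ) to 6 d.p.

Expand P_6 via completeness: Σ_{m} conj(Y_{6,m}) at Ω₁ times Y_{6,m} at Ω₂ —
  m=-6: +0.000000+0.000000i × -0.359176-0.287489i = -0.000000-0.000000i  (running Σ = -0.000000-0.000000i)
  m=-5: -0.000000+0.000000i × +0.095123+0.180634i = -0.000000-0.000000i  (running Σ = -0.000000-0.000000i)
  m=-4: -0.000000-0.000000i × +0.020886+0.283256i = +0.000000-0.000000i  (running Σ = +0.000000-0.000000i)
  m=-3: +0.000000+0.000000i × +0.075485-0.215104i = +0.000000-0.000000i  (running Σ = +0.000000-0.000000i)
  m=-2: -0.000028+0.000041i × +0.156593-0.168564i = +0.000003+0.000011i  (running Σ = +0.000003+0.000011i)
  m=-1: -0.004808-0.008987i × -0.215333+0.093872i = +0.001879+0.001484i  (running Σ = +0.001882+0.001495i)
  m=0: +1.017005-0.000000i × -0.215245+0.000000i = -0.218906+0.000000i  (running Σ = -0.217024+0.001495i)
  m=1: +0.004808-0.008987i × +0.215333+0.093872i = +0.001879-0.001484i  (running Σ = -0.215145+0.000011i)
  m=2: -0.000028-0.000041i × +0.156593+0.168564i = +0.000003-0.000011i  (running Σ = -0.215142-0.000000i)
  m=3: -0.000000+0.000000i × -0.075485-0.215104i = +0.000000+0.000000i  (running Σ = -0.215142-0.000000i)
  m=4: -0.000000+0.000000i × +0.020886-0.283256i = +0.000000+0.000000i  (running Σ = -0.215142-0.000000i)
  m=5: +0.000000+0.000000i × -0.095123+0.180634i = -0.000000+0.000000i  (running Σ = -0.215142-0.000000i)
  m=6: +0.000000-0.000000i × -0.359176+0.287489i = -0.000000+0.000000i  (running Σ = -0.215142+0.000000i)
Accumulated sum -0.215142+0.000000i; after 4π/(2l+1) scaling, -0.207966+0.000000i ⇒ P_6 = -0.207966

-0.207966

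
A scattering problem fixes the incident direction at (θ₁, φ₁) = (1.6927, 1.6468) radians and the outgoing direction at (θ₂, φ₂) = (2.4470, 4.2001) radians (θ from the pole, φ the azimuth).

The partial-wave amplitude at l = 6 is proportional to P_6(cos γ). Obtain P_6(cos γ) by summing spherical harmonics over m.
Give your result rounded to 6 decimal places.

Expand P_6 via completeness: Σ_{m} conj(Y_{6,m}) at Ω₁ times Y_{6,m} at Ω₂ —
  term(m=-6) = (-0.014205, -0.005809)   from Y*(Ω₁)=(-0.414761, -0.203442), Y(Ω₂)=(0.033143, -0.002253)
  term(m=-5) = (0.026541, -0.005384)   from Y*(Ω₁)=(0.072724, -0.182069), Y(Ω₂)=(0.075717, 0.115532)
  term(m=-4) = (0.067250, -0.067658)   from Y*(Ω₁)=(-0.276681, -0.086806), Y(Ω₂)=(-0.151433, 0.292045)
  term(m=-3) = (-0.019434, 0.098872)   from Y*(Ω₁)=(0.049679, -0.214092), Y(Ω₂)=(-0.458209, 0.015553)
  term(m=-2) = (0.022834, 0.054892)   from Y*(Ω₁)=(-0.235045, -0.036006), Y(Ω₂)=(-0.129876, -0.213642)
  term(m=-1) = (0.046276, 0.030870)   from Y*(Ω₁)=(0.017231, -0.226271), Y(Ω₂)=(-0.120159, 0.213667)
  term(m=+0) = (0.074821, 0.000000)   from Y*(Ω₁)=(-0.223477, -0.000000), Y(Ω₂)=(-0.334804, 0.000000)
  term(m=+1) = (0.046276, -0.030870)   from Y*(Ω₁)=(-0.017231, -0.226271), Y(Ω₂)=(0.120159, 0.213667)
  term(m=+2) = (0.022834, -0.054892)   from Y*(Ω₁)=(-0.235045, 0.036006), Y(Ω₂)=(-0.129876, 0.213642)
  term(m=+3) = (-0.019434, -0.098872)   from Y*(Ω₁)=(-0.049679, -0.214092), Y(Ω₂)=(0.458209, 0.015553)
  term(m=+4) = (0.067250, 0.067658)   from Y*(Ω₁)=(-0.276681, 0.086806), Y(Ω₂)=(-0.151433, -0.292045)
  term(m=+5) = (0.026541, 0.005384)   from Y*(Ω₁)=(-0.072724, -0.182069), Y(Ω₂)=(-0.075717, 0.115532)
  term(m=+6) = (-0.014205, 0.005809)   from Y*(Ω₁)=(-0.414761, 0.203442), Y(Ω₂)=(0.033143, 0.002253)
Accumulated sum (0.333347, -0.000000); after 4π/(2l+1) scaling, (0.322228, -0.000000) ⇒ P_6 = 0.322228

0.322228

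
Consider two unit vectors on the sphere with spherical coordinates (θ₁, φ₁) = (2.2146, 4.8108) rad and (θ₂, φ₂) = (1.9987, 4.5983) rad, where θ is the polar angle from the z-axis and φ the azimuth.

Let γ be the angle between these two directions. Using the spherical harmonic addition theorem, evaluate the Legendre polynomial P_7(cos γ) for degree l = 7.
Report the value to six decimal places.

Term-by-term m-sum for l=7 (normalisation 4π/15 = 0.837758):
  term(m=-7) = +0.002248+0.026927i   from Y*(Ω₁)=-0.066554+0.080824i, Y(Ω₂)=+0.184886-0.180060i
  term(m=-6) = +0.037744+0.123858i   from Y*(Ω₁)=+0.244218+0.163682i, Y(Ω₂)=+0.341196+0.278480i
  term(m=-5) = +0.061009+0.109507i   from Y*(Ω₁)=+0.209015-0.389930i, Y(Ω₂)=-0.153007+0.238478i
  term(m=-4) = -0.031831-0.036234i   from Y*(Ω₁)=-0.280307-0.116417i, Y(Ω₂)=+0.142639+0.070024i
  term(m=-3) = +0.034652+0.025665i   from Y*(Ω₁)=+0.036505-0.120035i, Y(Ω₂)=-0.115353+0.323762i
  term(m=-2) = -0.005332-0.002413i   from Y*(Ω₁)=-0.357583-0.071303i, Y(Ω₂)=+0.015634+0.003631i
  term(m=-1) = -0.009234-0.001992i   from Y*(Ω₁)=-0.002773+0.028086i, Y(Ω₂)=-0.038104+0.332532i
  term(m=+0) = +0.008823+0.000000i   from Y*(Ω₁)=-0.352391-0.000000i, Y(Ω₂)=-0.025038+0.000000i
  term(m=+1) = -0.009234+0.001992i   from Y*(Ω₁)=+0.002773+0.028086i, Y(Ω₂)=+0.038104+0.332532i
  term(m=+2) = -0.005332+0.002413i   from Y*(Ω₁)=-0.357583+0.071303i, Y(Ω₂)=+0.015634-0.003631i
  term(m=+3) = +0.034652-0.025665i   from Y*(Ω₁)=-0.036505-0.120035i, Y(Ω₂)=+0.115353+0.323762i
  term(m=+4) = -0.031831+0.036234i   from Y*(Ω₁)=-0.280307+0.116417i, Y(Ω₂)=+0.142639-0.070024i
  term(m=+5) = +0.061009-0.109507i   from Y*(Ω₁)=-0.209015-0.389930i, Y(Ω₂)=+0.153007+0.238478i
  term(m=+6) = +0.037744-0.123858i   from Y*(Ω₁)=+0.244218-0.163682i, Y(Ω₂)=+0.341196-0.278480i
  term(m=+7) = +0.002248-0.026927i   from Y*(Ω₁)=+0.066554+0.080824i, Y(Ω₂)=-0.184886-0.180060i
Total Σ_m = +0.187337-0.000000i. Multiply by 0.837758: +0.156943-0.000000i. P_7(cos γ) = 0.156943

0.156943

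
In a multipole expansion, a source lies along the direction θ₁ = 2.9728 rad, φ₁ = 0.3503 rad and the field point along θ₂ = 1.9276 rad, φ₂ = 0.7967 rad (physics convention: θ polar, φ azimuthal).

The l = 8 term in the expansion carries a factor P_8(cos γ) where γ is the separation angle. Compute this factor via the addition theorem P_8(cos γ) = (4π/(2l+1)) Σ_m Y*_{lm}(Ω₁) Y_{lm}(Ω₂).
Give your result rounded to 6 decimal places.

-0.110512

Expand P_8 via completeness: Σ_{m} conj(Y_{8,m}) at Ω₁ times Y_{8,m} at Ω₂ —
  m=-8: -0.000000+0.000000i × +0.305053-0.027657i = -0.000000+0.000000i  (running Σ = -0.000000+0.000000i)
  m=-7: +0.000006-0.000005i × -0.347454-0.296410i = -0.000004-0.000000i  (running Σ = -0.000004-0.000000i)
  m=-6: -0.000058+0.000099i × +0.014328+0.210966i = -0.000022-0.000011i  (running Σ = -0.000025-0.000011i)
  m=-5: +0.000223-0.001221i × -0.159878+0.179051i = +0.000183+0.000235i  (running Σ = +0.000158+0.000224i)
  m=-4: +0.001688+0.009857i × +0.313798-0.014196i = +0.000670+0.003069i  (running Σ = +0.000827+0.003293i)
  m=-3: -0.029535-0.051596i × +0.074921+0.070005i = +0.001399-0.005933i  (running Σ = +0.002227-0.002640i)
  m=-2: +0.189676+0.159957i × -0.007407-0.327645i = +0.051004-0.063331i  (running Σ = +0.053231-0.065971i)
  m=-1: -0.599596-0.219073i × +0.028773-0.029431i = -0.023700+0.011343i  (running Σ = +0.029531-0.054628i)
  m=0: +0.638281-0.000000i × -0.326761+0.000000i = -0.208565+0.000000i  (running Σ = -0.179034-0.054628i)
  m=1: +0.599596-0.219073i × -0.028773-0.029431i = -0.023700-0.011343i  (running Σ = -0.202734-0.065971i)
  m=2: +0.189676-0.159957i × -0.007407+0.327645i = +0.051004+0.063331i  (running Σ = -0.151730-0.002640i)
  m=3: +0.029535-0.051596i × -0.074921+0.070005i = +0.001399+0.005933i  (running Σ = -0.150330+0.003293i)
  m=4: +0.001688-0.009857i × +0.313798+0.014196i = +0.000670-0.003069i  (running Σ = -0.149661+0.000224i)
  m=5: -0.000223-0.001221i × +0.159878+0.179051i = +0.000183-0.000235i  (running Σ = -0.149478-0.000011i)
  m=6: -0.000058-0.000099i × +0.014328-0.210966i = -0.000022+0.000011i  (running Σ = -0.149500-0.000000i)
  m=7: -0.000006-0.000005i × +0.347454-0.296410i = -0.000004+0.000000i  (running Σ = -0.149503+0.000000i)
  m=8: -0.000000-0.000000i × +0.305053+0.027657i = -0.000000-0.000000i  (running Σ = -0.149503-0.000000i)
Σ over m = -0.149503-0.000000i; ×(4π/17) → -0.110512-0.000000i. Real part: -0.110512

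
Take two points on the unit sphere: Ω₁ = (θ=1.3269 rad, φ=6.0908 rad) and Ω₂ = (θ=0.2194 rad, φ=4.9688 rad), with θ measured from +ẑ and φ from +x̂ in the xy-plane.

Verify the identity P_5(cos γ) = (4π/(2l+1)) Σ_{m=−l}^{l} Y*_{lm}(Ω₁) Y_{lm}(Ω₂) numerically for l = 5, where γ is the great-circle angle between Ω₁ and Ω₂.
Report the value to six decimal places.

0.336457

Expand P_5 via completeness: Σ_{m} conj(Y_{5,m}) at Ω₁ times Y_{5,m} at Ω₂ —
  m=-5: 0.22843 - 0.32762j × 0.00022 + 0.00006j = 0.00007 - 0.00006j  (running Σ = 0.00007 - 0.00006j)
  m=-4: 0.22574 - 0.21869j × 0.00167 - 0.00275j = -0.00022 - 0.00098j  (running Σ = -0.00015 - 0.00104j)
  m=-3: -0.12588 + 0.08196j × -0.01879 - 0.01941j = 0.00396 + 0.00090j  (running Σ = 0.00380 - 0.00014j)
  m=-2: -0.29472 + 0.11935j × -0.12685 + 0.07142j = 0.02886 - 0.03619j  (running Σ = 0.03266 - 0.03633j)
  m=-1: 0.07779 - 0.01515j × 0.11881 + 0.45317j = 0.01611 + 0.03345j  (running Σ = 0.04877 - 0.00288j)
  m=0: 0.31439 + 0.00000j × 0.62652 + 0.00000j = 0.19697 + 0.00000j  (running Σ = 0.24575 - 0.00288j)
  m=1: -0.07779 - 0.01515j × -0.11881 + 0.45317j = 0.01611 - 0.03345j  (running Σ = 0.26186 - 0.03633j)
  m=2: -0.29472 - 0.11935j × -0.12685 - 0.07142j = 0.02886 + 0.03619j  (running Σ = 0.29072 - 0.00014j)
  m=3: 0.12588 + 0.08196j × 0.01879 - 0.01941j = 0.00396 - 0.00090j  (running Σ = 0.29467 - 0.00104j)
  m=4: 0.22574 + 0.21869j × 0.00167 + 0.00275j = -0.00022 + 0.00098j  (running Σ = 0.29445 - 0.00006j)
  m=5: -0.22843 - 0.32762j × -0.00022 + 0.00006j = 0.00007 + 0.00006j  (running Σ = 0.29452 + 0.00000j)
Accumulated sum 0.29452 + 0.00000j; after 4π/(2l+1) scaling, 0.33646 + 0.00000j ⇒ P_5 = 0.336457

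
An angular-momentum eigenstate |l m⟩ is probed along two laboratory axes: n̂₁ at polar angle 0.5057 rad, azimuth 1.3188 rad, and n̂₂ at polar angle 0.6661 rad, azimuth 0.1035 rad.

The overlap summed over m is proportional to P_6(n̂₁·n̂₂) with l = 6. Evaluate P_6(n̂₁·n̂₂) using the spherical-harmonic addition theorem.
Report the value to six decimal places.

-0.379126

Term-by-term m-sum for l=6 (normalisation 4π/13 = 0.966644):
  term(m=-6) = +0.000089+0.000142i   from Y*(Ω₁)=-0.000367+0.006232i, Y(Ω₂)=+0.021872-0.015647i
  term(m=-5) = +0.004531-0.000950i   from Y*(Ω₁)=+0.037181+0.011944i, Y(Ω₂)=+0.103013-0.058640i
  term(m=-4) = +0.006519-0.043486i   from Y*(Ω₁)=+0.077769-0.123272i, Y(Ω₂)=+0.276203-0.121362i
  term(m=-3) = -0.141111-0.077880i   from Y*(Ω₁)=-0.240802-0.255399i, Y(Ω₂)=+0.437209-0.140291i
  term(m=-2) = -0.117205+0.100944i   from Y*(Ω₁)=-0.438589+0.241881i, Y(Ω₂)=+0.302238-0.063472i
  term(m=-1) = -0.015567-0.041929i   from Y*(Ω₁)=+0.059610+0.231523i, Y(Ω₂)=-0.186077+0.019328i
  term(m=+0) = +0.133278+0.000000i   from Y*(Ω₁)=-0.355553-0.000000i, Y(Ω₂)=-0.374847+0.000000i
  term(m=+1) = -0.015567+0.041929i   from Y*(Ω₁)=-0.059610+0.231523i, Y(Ω₂)=+0.186077+0.019328i
  term(m=+2) = -0.117205-0.100944i   from Y*(Ω₁)=-0.438589-0.241881i, Y(Ω₂)=+0.302238+0.063472i
  term(m=+3) = -0.141111+0.077880i   from Y*(Ω₁)=+0.240802-0.255399i, Y(Ω₂)=-0.437209-0.140291i
  term(m=+4) = +0.006519+0.043486i   from Y*(Ω₁)=+0.077769+0.123272i, Y(Ω₂)=+0.276203+0.121362i
  term(m=+5) = +0.004531+0.000950i   from Y*(Ω₁)=-0.037181+0.011944i, Y(Ω₂)=-0.103013-0.058640i
  term(m=+6) = +0.000089-0.000142i   from Y*(Ω₁)=-0.000367-0.006232i, Y(Ω₂)=+0.021872+0.015647i
Σ over m = -0.392209+0.000000i; ×(4π/13) → -0.379126+0.000000i. Real part: -0.379126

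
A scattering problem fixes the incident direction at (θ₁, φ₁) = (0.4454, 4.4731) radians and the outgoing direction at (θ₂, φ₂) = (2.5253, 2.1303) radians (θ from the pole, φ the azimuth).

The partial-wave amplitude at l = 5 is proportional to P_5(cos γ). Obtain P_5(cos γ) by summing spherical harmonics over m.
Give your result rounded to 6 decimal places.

Summing Y*_{l m}(θ₁,φ₁)·Y_{l m}(θ₂,φ₂) over m ∈ [−5, 5]; prefactor 4π/(2·5+1) = 1.142397:
  m=-5: -0.006411-0.002519i × -0.010101+0.028190i = +0.000136-0.000155i  (running Σ = +0.000136-0.000155i)
  m=-4: +0.026275-0.037304i × +0.082728+0.105020i = +0.006091-0.000327i  (running Σ = +0.006227-0.000482i)
  m=-3: +0.115171+0.131880i × +0.331639-0.035861i = +0.042925+0.039606i  (running Σ = +0.049152+0.039124i)
  m=-2: -0.363649+0.188663i × +0.201257-0.414738i = +0.005059+0.188789i  (running Σ = +0.054210+0.227913i)
  m=-1: -0.115329-0.472733i × -0.097206-0.155217i = -0.062165+0.063853i  (running Σ = -0.007955+0.291767i)
  m=0: -0.023596-0.000000i × +0.350948+0.000000i = -0.008281-0.000000i  (running Σ = -0.016236+0.291767i)
  m=1: +0.115329-0.472733i × +0.097206-0.155217i = -0.062165-0.063853i  (running Σ = -0.078401+0.227913i)
  m=2: -0.363649-0.188663i × +0.201257+0.414738i = +0.005059-0.188789i  (running Σ = -0.073343+0.039124i)
  m=3: -0.115171+0.131880i × -0.331639-0.035861i = +0.042925-0.039606i  (running Σ = -0.030418-0.000482i)
  m=4: +0.026275+0.037304i × +0.082728-0.105020i = +0.006091+0.000327i  (running Σ = -0.024327-0.000155i)
  m=5: +0.006411-0.002519i × +0.010101+0.028190i = +0.000136+0.000155i  (running Σ = -0.024191+0.000000i)
Accumulated sum -0.024191+0.000000i; after 4π/(2l+1) scaling, -0.027636+0.000000i ⇒ P_5 = -0.027636

-0.027636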